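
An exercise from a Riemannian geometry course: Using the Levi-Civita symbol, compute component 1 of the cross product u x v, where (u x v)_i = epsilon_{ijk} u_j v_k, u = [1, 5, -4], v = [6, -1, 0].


(u x v)_1 = sum_{j,k} epsilon_{1jk} u_j v_k. Only permutations of (1,2,3) contribute; the two non-zero terms are:
eps_{123} u_2 v_3 = 1 * 5 * 0 = 0
eps_{132} u_3 v_2 = -1 * -4 * -1 = -4
(u x v)_1 = -4

-4


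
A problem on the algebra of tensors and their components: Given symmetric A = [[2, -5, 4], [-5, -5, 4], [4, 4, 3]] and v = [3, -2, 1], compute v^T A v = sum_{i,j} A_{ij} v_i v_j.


First compute Av:
(Av)_1 = 2*3 + -5*-2 + 4*1 = 20
(Av)_2 = -5*3 + -5*-2 + 4*1 = -1
(Av)_3 = 4*3 + 4*-2 + 3*1 = 7
Av = [20, -1, 7]
Then v^T (Av) = 3*20 + -2*-1 + 1*7
= 60 + 2 + 7 = 69

69


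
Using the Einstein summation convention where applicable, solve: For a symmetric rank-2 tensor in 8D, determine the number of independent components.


A symmetric rank-2 tensor in d dimensions has d(d+1)/2 independent components.
d = 8
d(d+1)/2 = 8 * 9 / 2 = 72 / 2 = 36

36


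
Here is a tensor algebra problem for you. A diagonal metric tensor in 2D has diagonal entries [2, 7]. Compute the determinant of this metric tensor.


For a diagonal metric, the determinant is the product of diagonal entries.
Diagonal entries: 2, 7
det(g) = 2 * 7 = 14

14


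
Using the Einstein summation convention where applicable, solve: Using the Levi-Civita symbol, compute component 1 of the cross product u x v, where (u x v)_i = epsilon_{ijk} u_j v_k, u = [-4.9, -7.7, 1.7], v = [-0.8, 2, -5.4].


(u x v)_1 = sum_{j,k} epsilon_{1jk} u_j v_k. Only permutations of (1,2,3) contribute; the two non-zero terms are:
eps_{123} u_2 v_3 = 1 * -7.7 * -5.4 = 41.58
eps_{132} u_3 v_2 = -1 * 1.7 * 2 = -3.4
(u x v)_1 = 38.18

38.18


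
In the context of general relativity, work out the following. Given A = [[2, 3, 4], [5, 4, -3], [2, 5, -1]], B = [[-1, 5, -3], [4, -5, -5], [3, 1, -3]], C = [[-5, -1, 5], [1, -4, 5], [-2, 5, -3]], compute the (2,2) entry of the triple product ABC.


(ABC)_{22} = sum_m (AB)_{2m} C_{m2}. First compute row 2 of AB.
(AB)_{21} = 5*-1 + 4*4 + -3*3 = 2
(AB)_{22} = 5*5 + 4*-5 + -3*1 = 2
(AB)_{23} = 5*-3 + 4*-5 + -3*-3 = -26
Now contract with column 2 of C:
(AB)_{21} * C_{12} = 2 * -1 = -2
(AB)_{22} * C_{22} = 2 * -4 = -8
(AB)_{23} * C_{32} = -26 * 5 = -130
(ABC)_{22} = -2 + -8 + -130 = -140

-140


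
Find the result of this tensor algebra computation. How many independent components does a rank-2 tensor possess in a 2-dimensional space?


The number of components of a rank-r tensor in d dimensions is d^r.
Here d = 2 and r = 2.
2^2 = 4

4


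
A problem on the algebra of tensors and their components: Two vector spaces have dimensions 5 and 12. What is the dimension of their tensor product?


The dimension of a tensor product is the product of dimensions.
dim(V) = 5, dim(W) = 12
dim(V (x) W) = 5 * 12 = 60

60


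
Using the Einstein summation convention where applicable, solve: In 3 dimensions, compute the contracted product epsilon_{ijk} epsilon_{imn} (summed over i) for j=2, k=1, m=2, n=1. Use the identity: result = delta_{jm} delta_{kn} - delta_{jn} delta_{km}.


Using the identity: epsilon_{ijk} epsilon_{imn} = delta_{jm} delta_{kn} - delta_{jn} delta_{km}.
delta_{22} = 1
delta_{11} = 1
delta_{21} = 0
delta_{12} = 0
Result = 1 * 1 - 0 * 0 = 1 - 0 = 1

1


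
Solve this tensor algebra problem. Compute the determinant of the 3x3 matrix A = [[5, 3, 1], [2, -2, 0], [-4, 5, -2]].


Expanding along the first row, det(A) = a11*M_11 - a12*M_12 + a13*M_13, where M_1j is the (1,j) minor.
Minor M_11 = -2*-2 - 0*5 = 4
Minor M_12 = 2*-2 - 0*-4 = -4
Minor M_13 = 2*5 - -2*-4 = 2
det = 5*(4) - 3*(-4) + 1*(2)
    = 20 - -12 + 2
    = 34

34


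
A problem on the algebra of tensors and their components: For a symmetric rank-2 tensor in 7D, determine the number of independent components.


A symmetric rank-2 tensor in d dimensions has d(d+1)/2 independent components.
d = 7
d(d+1)/2 = 7 * 8 / 2 = 56 / 2 = 28

28


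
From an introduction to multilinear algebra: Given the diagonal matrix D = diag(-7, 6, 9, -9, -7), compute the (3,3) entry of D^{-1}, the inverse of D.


For a diagonal matrix, the inverse has entries (D^{-1})_{ii} = 1/d_{ii}.
The diagonal entries are: d_{11} = -7, d_{22} = 6, d_{33} = 9, d_{44} = -9, d_{55} = -7
We need (D^{-1})_{33} = 1/d_{33} = 1/9 = 1/9

1/9


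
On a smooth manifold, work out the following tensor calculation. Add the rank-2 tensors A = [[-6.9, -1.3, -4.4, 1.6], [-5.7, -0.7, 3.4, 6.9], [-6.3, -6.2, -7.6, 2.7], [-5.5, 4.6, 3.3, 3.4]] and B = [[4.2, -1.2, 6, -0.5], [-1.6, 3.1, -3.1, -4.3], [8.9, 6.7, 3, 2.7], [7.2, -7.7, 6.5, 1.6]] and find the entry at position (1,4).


Tensor addition is component-wise: (A + B)_{ij} = A_{ij} + B_{ij}.
A_{14} = 1.6
B_{14} = -0.5
(A + B)_{14} = 1.6 + -0.5 = 1.1

1.1


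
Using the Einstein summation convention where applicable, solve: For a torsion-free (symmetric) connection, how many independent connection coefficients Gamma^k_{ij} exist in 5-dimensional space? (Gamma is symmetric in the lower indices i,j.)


Christoffel symbols Gamma^k_{ij} are symmetric in i,j, so there are d * d(d+1)/2 independent symbols.
d = 5
d(d+1)/2 = 5 * 6 / 2 = 15
Total = 5 * 15 = 75

75


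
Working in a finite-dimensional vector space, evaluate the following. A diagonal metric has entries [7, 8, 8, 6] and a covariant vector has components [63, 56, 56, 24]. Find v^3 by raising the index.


To raise an index with a diagonal metric: v^i = v_i / g_{ii}.
For index 3: v_3 = 56, g_{33} = 8
v^3 = 56 / 8 = 7

7


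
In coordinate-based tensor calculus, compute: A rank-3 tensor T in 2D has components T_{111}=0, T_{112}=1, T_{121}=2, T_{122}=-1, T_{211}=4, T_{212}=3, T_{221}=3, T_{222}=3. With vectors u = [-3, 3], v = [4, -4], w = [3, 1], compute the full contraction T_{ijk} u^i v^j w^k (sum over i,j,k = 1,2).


S = sum over i,j,k of T_{ijk} u_i v_j w_k. Expanding all 8 terms:
T_{111}*u_1*v_1*w_1 = 0*-3*4*3 = 0  (running total: 0)
T_{112}*u_1*v_1*w_2 = 1*-3*4*1 = -12  (running total: -12)
T_{121}*u_1*v_2*w_1 = 2*-3*-4*3 = 72  (running total: 60)
T_{122}*u_1*v_2*w_2 = -1*-3*-4*1 = -12  (running total: 48)
T_{211}*u_2*v_1*w_1 = 4*3*4*3 = 144  (running total: 192)
T_{212}*u_2*v_1*w_2 = 3*3*4*1 = 36  (running total: 228)
T_{221}*u_2*v_2*w_1 = 3*3*-4*3 = -108  (running total: 120)
T_{222}*u_2*v_2*w_2 = 3*3*-4*1 = -36  (running total: 84)
S = 84

84


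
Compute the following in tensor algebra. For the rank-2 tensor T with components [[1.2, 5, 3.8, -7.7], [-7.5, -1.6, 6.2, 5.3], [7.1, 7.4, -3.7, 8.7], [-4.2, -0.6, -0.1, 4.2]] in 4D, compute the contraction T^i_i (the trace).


The contraction (trace) of a rank-2 tensor is the sum of its diagonal elements.
Diagonal entries: A[1,1] = 1.2, A[2,2] = -1.6, A[3,3] = -3.7, A[4,4] = 4.2
Tr(A) = 1.2 + -1.6 + -3.7 + 4.2 = 0.1

0.1


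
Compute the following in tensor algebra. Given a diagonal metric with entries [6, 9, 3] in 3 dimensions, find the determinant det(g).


For a diagonal metric, the determinant is the product of diagonal entries.
Diagonal entries: 6, 9, 3
det(g) = 6 * 9 * 3 = 162

162


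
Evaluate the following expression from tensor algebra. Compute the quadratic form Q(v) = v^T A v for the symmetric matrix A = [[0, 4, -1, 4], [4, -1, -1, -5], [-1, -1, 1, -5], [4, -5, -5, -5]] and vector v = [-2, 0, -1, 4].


First compute Av:
(Av)_1 = 0*-2 + 4*0 + -1*-1 + 4*4 = 17
(Av)_2 = 4*-2 + -1*0 + -1*-1 + -5*4 = -27
(Av)_3 = -1*-2 + -1*0 + 1*-1 + -5*4 = -19
(Av)_4 = 4*-2 + -5*0 + -5*-1 + -5*4 = -23
Av = [17, -27, -19, -23]
Then v^T (Av) = -2*17 + 0*-27 + -1*-19 + 4*-23
= -34 + 0 + 19 + -92 = -107

-107


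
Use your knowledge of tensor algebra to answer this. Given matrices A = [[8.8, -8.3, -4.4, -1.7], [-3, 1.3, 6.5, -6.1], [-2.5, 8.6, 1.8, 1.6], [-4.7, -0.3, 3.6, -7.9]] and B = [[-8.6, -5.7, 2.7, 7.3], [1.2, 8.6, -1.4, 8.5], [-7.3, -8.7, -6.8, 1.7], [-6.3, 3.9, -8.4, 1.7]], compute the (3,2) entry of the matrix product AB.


(AB)_{ij} = sum_k A_{ik} B_{kj}.
For i=3, j=2:
A_{31} * B_{12} = -2.5 * -5.7 = 14.25
A_{32} * B_{22} = 8.6 * 8.6 = 73.96
A_{33} * B_{32} = 1.8 * -8.7 = -15.66
A_{34} * B_{42} = 1.6 * 3.9 = 6.24
Sum = 14.25 + 73.96 + -15.66 + 6.24 = 78.79

78.79


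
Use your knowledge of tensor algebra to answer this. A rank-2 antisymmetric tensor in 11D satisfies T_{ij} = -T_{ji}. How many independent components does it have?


An antisymmetric rank-2 tensor satisfies A_{ij} = -A_{ji}, so diagonal entries are zero.
The independent components are the upper-triangular entries: C(n, 2) = n(n-1)/2.
n = 11
C(11, 2) = 11 * 10 / 2 = 110 / 2 = 55

55


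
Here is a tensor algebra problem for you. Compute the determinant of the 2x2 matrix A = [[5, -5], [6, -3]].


For a 2x2 matrix [[a, b], [c, d]], det = a*d - b*c.
a = 5, b = -5, c = 6, d = -3
a*d = 5 * -3 = -15
b*c = -5 * 6 = -30
det = -15 - -30 = 15

15


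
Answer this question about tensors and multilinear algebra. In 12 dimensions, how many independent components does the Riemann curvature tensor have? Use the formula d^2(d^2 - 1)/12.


The Riemann tensor in d dimensions has d^2(d^2 - 1)/12 independent components.
d = 12, so d^2 = 144
d^2 - 1 = 143
d^2(d^2 - 1) = 144 * 143 = 20592
Divide by 12: 20592 / 12 = 1716

1716


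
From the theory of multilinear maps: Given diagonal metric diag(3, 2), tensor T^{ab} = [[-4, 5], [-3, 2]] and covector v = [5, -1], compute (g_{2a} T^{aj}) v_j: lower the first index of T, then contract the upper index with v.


Step 1: lower the first index. For a diagonal metric, g_{ia} T^{aj} = g_{ii} T^{ij} (no sum on i).
g_{22} = 2
S_2{}^1 = 2 * T^{21} = 2 * -3 = -6
S_2{}^2 = 2 * T^{22} = 2 * 2 = 4
Step 2: contract S_2{}^j with v_j.
S_2{}^1 * v_1 = -6 * 5 = -30
S_2{}^2 * v_2 = 4 * -1 = -4
Result = -30 + -4 = -34

-34


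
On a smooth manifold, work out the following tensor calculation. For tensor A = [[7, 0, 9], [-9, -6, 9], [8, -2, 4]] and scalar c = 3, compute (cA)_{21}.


Scalar multiplication: (cA)_{ij} = c * A_{ij}.
c = 3
A_{21} = -9
(cA)_{21} = 3 * -9 = -27

-27


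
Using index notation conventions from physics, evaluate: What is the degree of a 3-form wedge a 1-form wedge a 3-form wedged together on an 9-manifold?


The degree of a wedge product is the sum of the degrees of the individual forms.
Degrees: 3, 1, 3
Total degree = 3 + 1 + 3 = 7

7


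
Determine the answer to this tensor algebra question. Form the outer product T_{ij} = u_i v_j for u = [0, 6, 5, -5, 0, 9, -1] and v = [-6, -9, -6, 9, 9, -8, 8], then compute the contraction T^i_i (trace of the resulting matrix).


The outer product gives T_{ij} = u_i v_j.
The trace (contraction) is Tr(T) = sum_i T_{ii} = sum_i u_i v_i.
Diagonal entries:
T_{11} = u_1 * v_1 = 0 * -6 = 0
T_{22} = u_2 * v_2 = 6 * -9 = -54
T_{33} = u_3 * v_3 = 5 * -6 = -30
T_{44} = u_4 * v_4 = -5 * 9 = -45
T_{55} = u_5 * v_5 = 0 * 9 = 0
T_{66} = u_6 * v_6 = 9 * -8 = -72
T_{77} = u_7 * v_7 = -1 * 8 = -8
Tr(T) = 0 + -54 + -30 + -45 + 0 + -72 + -8 = -209

-209


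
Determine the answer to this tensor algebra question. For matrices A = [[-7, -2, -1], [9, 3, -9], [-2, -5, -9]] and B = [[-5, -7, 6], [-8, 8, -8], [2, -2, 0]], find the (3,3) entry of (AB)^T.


(AB)^T_{ij} = (AB)_{ji} = sum_k A_{jk} B_{ki}.
For i=3, j=3 we need (AB)_{33}:
A_{31} * B_{13} = -2 * 6 = -12
A_{32} * B_{23} = -5 * -8 = 40
A_{33} * B_{33} = -9 * 0 = 0
Sum = -12 + 40 + 0 = 28

28


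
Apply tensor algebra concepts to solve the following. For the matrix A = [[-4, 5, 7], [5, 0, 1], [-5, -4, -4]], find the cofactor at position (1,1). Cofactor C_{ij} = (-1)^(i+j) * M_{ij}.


To find cofactor C_{11}, delete row 1 and column 1.
The resulting 2x2 submatrix is: [[0, 1], [-4, -4]]
Minor M_{11} = 0*-4 - 1*-4
  = 0 - -4 = 4
Sign = (-1)^(1+1) = (-1)^2 = 1
Cofactor C_{11} = 1 * 4 = 4

4


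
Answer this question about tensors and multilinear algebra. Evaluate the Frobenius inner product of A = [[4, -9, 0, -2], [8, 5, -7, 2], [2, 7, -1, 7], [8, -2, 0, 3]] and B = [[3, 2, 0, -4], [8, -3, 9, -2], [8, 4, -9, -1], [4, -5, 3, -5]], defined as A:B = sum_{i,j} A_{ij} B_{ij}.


A:B = sum over all i,j of A_{ij} * B_{ij}.
Row 1: 4*3=12, -9*2=-18, 0*0=0, -2*-4=8 => row sum = 2
Row 2: 8*8=64, 5*-3=-15, -7*9=-63, 2*-2=-4 => row sum = -18
Row 3: 2*8=16, 7*4=28, -1*-9=9, 7*-1=-7 => row sum = 46
Row 4: 8*4=32, -2*-5=10, 0*3=0, 3*-5=-15 => row sum = 27
Total = 2 + -18 + 46 + 27 = 57

57


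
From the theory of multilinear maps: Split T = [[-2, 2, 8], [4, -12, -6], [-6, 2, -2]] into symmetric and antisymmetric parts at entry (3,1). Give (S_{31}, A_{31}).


T_{31} = -6
T_{13} = 8
S_{31} = (-6 + 8)/2 = 2/2 = 1
A_{31} = (-6 - 8)/2 = -14/2 = -7
Check: S + A = 1 + -7 = -6 = T_{31}.

(1, -7)


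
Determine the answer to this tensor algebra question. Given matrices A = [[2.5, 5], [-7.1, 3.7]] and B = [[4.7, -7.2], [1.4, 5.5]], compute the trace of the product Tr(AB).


Tr(AB) = sum_i (AB)_{ii} where (AB)_{ii} = sum_k A_{ik} B_{ki}.
(AB)_{11} = 2.5*4.7 + 5*1.4 = 18.75
(AB)_{22} = -7.1*-7.2 + 3.7*5.5 = 71.47
Tr(AB) = 18.75 + 71.47 = 90.22

90.22


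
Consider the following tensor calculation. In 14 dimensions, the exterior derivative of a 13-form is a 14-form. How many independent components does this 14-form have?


The exterior derivative of a p-form is a (p+1)-form.
Its number of independent components is C(n, p+1).
n = 14, p+1 = 14
C(14, 14) = 1

1


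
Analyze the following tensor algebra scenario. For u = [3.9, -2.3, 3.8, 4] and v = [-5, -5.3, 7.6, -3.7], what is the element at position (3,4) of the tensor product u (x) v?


The outer product entry T_{ij} = u_i * v_j.
We need i=3, j=4.
u_3 = 3.8, v_4 = -3.7
T_{3,4} = 3.8 * -3.7 = -14.06

-14.06


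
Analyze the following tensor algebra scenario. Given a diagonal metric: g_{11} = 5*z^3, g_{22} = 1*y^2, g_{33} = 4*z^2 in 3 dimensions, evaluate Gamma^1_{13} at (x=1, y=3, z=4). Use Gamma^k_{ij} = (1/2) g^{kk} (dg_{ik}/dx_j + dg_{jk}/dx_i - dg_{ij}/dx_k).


For a diagonal metric, Gamma^k_{ij} = (1/2) g^{kk} (dg_{ik}/dx_j + dg_{jk}/dx_i - dg_{ij}/dx_k).
The metric is diagonal, so g_{ab} = 0 for a != b.
At the given point: g_{11} = 320, g_{22} = 9, g_{33} = 64
g^{11} = 1/320
dg_{11}/dx_3 = dg_{11}/dx_3 = 240
dg_{31}/dx_1 = 0 (off-diagonal)
dg_{13}/dx_1 = 0 (off-diagonal)
Numerator = 240 + 0 - 0 = 240
Gamma^1_{13} = 240 / (2 * 320) = 3/8

3/8


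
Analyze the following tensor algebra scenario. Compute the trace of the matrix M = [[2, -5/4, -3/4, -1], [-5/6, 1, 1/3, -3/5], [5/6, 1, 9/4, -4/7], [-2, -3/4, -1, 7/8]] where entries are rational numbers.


The trace is the sum of diagonal entries.
Diagonal: M[1,1] = 2, M[2,2] = 1, M[3,3] = 9/4, M[4,4] = 7/8
Tr(M) = 2 + 1 + 9/4 + 7/8
Computing step by step:
After adding M[1,1]: 2
After adding M[2,2]: 3
After adding M[3,3]: 21/4
After adding M[4,4]: 49/8
Tr(M) = 49/8

49/8


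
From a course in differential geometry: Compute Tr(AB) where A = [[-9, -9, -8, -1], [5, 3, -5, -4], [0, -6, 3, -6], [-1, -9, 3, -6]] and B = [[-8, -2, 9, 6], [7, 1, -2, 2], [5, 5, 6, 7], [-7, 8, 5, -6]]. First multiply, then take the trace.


Tr(AB) = sum_i (AB)_{ii} where (AB)_{ii} = sum_k A_{ik} B_{ki}.
(AB)_{11} = -9*-8 + -9*7 + -8*5 + -1*-7 = -24
(AB)_{22} = 5*-2 + 3*1 + -5*5 + -4*8 = -64
(AB)_{33} = 0*9 + -6*-2 + 3*6 + -6*5 = 0
(AB)_{44} = -1*6 + -9*2 + 3*7 + -6*-6 = 33
Tr(AB) = -24 + -64 + 0 + 33 = -55

-55


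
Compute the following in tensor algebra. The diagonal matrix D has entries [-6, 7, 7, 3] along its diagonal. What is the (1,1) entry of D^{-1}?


For a diagonal matrix, the inverse has entries (D^{-1})_{ii} = 1/d_{ii}.
The diagonal entries are: d_{11} = -6, d_{22} = 7, d_{33} = 7, d_{44} = 3
We need (D^{-1})_{11} = 1/d_{11} = 1/-6 = -1/6

-1/6


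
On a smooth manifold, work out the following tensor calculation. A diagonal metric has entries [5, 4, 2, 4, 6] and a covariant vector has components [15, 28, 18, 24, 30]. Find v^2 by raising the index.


To raise an index with a diagonal metric: v^i = v_i / g_{ii}.
For index 2: v_2 = 28, g_{22} = 4
v^2 = 28 / 4 = 7

7


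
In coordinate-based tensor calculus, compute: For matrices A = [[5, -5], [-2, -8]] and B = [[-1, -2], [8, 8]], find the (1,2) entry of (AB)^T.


(AB)^T_{ij} = (AB)_{ji} = sum_k A_{jk} B_{ki}.
For i=1, j=2 we need (AB)_{21}:
A_{21} * B_{11} = -2 * -1 = 2
A_{22} * B_{21} = -8 * 8 = -64
Sum = 2 + -64 = -62

-62


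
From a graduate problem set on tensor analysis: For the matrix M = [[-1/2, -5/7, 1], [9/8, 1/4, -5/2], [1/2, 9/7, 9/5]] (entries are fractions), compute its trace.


The trace is the sum of diagonal entries.
Diagonal: M[1,1] = -1/2, M[2,2] = 1/4, M[3,3] = 9/5
Tr(M) = -1/2 + 1/4 + 9/5
Computing step by step:
After adding M[1,1]: -1/2
After adding M[2,2]: -1/4
After adding M[3,3]: 31/20
Tr(M) = 31/20

31/20


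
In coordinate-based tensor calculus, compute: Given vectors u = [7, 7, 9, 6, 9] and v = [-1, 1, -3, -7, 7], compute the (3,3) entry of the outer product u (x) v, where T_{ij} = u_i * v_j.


The outer product entry T_{ij} = u_i * v_j.
We need i=3, j=3.
u_3 = 9, v_3 = -3
T_{3,3} = 9 * -3 = -27

-27


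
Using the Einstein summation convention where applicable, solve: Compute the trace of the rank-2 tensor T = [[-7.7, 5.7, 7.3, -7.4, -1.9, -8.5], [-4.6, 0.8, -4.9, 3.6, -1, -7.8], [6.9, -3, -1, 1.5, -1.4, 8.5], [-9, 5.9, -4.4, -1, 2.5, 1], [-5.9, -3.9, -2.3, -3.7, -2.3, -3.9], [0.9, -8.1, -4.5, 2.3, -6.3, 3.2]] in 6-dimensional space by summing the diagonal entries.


The contraction (trace) of a rank-2 tensor is the sum of its diagonal elements.
Diagonal entries: A[1,1] = -7.7, A[2,2] = 0.8, A[3,3] = -1, A[4,4] = -1, A[5,5] = -2.3, A[6,6] = 3.2
Tr(A) = -7.7 + 0.8 + -1 + -1 + -2.3 + 3.2 = -8

-8


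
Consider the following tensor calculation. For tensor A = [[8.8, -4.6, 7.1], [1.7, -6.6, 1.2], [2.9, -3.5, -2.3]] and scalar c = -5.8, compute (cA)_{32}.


Scalar multiplication: (cA)_{ij} = c * A_{ij}.
c = -5.8
A_{32} = -3.5
(cA)_{32} = -5.8 * -3.5 = 20.3

20.3


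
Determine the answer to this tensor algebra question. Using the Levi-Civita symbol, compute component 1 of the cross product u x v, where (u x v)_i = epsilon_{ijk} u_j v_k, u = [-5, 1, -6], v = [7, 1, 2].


(u x v)_1 = sum_{j,k} epsilon_{1jk} u_j v_k. Only permutations of (1,2,3) contribute; the two non-zero terms are:
eps_{123} u_2 v_3 = 1 * 1 * 2 = 2
eps_{132} u_3 v_2 = -1 * -6 * 1 = 6
(u x v)_1 = 8

8


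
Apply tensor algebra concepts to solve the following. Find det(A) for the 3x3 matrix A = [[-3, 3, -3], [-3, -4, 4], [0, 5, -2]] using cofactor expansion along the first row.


Expanding along the first row, det(A) = a11*M_11 - a12*M_12 + a13*M_13, where M_1j is the (1,j) minor.
Minor M_11 = -4*-2 - 4*5 = -12
Minor M_12 = -3*-2 - 4*0 = 6
Minor M_13 = -3*5 - -4*0 = -15
det = -3*(-12) - 3*(6) + -3*(-15)
    = 36 - 18 + 45
    = 63

63


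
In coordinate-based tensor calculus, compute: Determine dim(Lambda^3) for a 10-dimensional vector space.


The dimension of the space of p-forms on an n-dimensional space is C(n, p).
n = 10, p = 3
C(10, 3) = 10! / (3! * 7!) = 120

120


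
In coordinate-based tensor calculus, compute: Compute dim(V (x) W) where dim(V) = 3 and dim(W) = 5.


The dimension of a tensor product is the product of dimensions.
dim(V) = 3, dim(W) = 5
dim(V (x) W) = 3 * 5 = 15

15


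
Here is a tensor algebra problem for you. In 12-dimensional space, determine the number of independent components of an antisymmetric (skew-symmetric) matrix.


An antisymmetric rank-2 tensor satisfies A_{ij} = -A_{ji}, so diagonal entries are zero.
The independent components are the upper-triangular entries: C(n, 2) = n(n-1)/2.
n = 12
C(12, 2) = 12 * 11 / 2 = 132 / 2 = 66

66


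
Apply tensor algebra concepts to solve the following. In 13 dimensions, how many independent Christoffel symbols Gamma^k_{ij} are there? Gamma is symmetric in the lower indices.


Christoffel symbols Gamma^k_{ij} are symmetric in i,j, so there are d * d(d+1)/2 independent symbols.
d = 13
d(d+1)/2 = 13 * 14 / 2 = 91
Total = 13 * 91 = 1183

1183


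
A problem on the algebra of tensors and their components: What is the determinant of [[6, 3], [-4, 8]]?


For a 2x2 matrix [[a, b], [c, d]], det = a*d - b*c.
a = 6, b = 3, c = -4, d = 8
a*d = 6 * 8 = 48
b*c = 3 * -4 = -12
det = 48 - -12 = 60

60


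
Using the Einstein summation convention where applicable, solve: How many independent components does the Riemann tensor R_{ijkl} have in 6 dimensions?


The Riemann tensor in d dimensions has d^2(d^2 - 1)/12 independent components.
d = 6, so d^2 = 36
d^2 - 1 = 35
d^2(d^2 - 1) = 36 * 35 = 1260
Divide by 12: 1260 / 12 = 105

105


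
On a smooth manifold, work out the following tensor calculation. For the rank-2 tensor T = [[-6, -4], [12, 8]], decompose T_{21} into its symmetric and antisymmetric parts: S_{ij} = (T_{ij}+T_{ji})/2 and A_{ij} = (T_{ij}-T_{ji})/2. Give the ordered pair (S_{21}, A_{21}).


T_{21} = 12
T_{12} = -4
S_{21} = (12 + -4)/2 = 8/2 = 4
A_{21} = (12 - -4)/2 = 16/2 = 8
Check: S + A = 4 + 8 = 12 = T_{21}.

(4, 8)


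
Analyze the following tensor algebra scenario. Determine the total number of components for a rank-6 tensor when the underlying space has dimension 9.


The number of components of a rank-r tensor in d dimensions is d^r.
Here d = 9 and r = 6.
9^6 = 531441

531441


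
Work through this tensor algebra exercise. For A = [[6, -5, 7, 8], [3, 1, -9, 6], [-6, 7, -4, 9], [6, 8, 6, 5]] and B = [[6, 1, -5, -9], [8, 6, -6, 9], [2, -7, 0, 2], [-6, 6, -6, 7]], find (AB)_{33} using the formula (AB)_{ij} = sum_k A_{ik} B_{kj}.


(AB)_{ij} = sum_k A_{ik} B_{kj}.
For i=3, j=3:
A_{31} * B_{13} = -6 * -5 = 30
A_{32} * B_{23} = 7 * -6 = -42
A_{33} * B_{33} = -4 * 0 = 0
A_{34} * B_{43} = 9 * -6 = -54
Sum = 30 + -42 + 0 + -54 = -66

-66


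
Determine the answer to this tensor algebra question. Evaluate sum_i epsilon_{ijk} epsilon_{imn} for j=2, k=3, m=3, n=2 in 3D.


Using the identity: epsilon_{ijk} epsilon_{imn} = delta_{jm} delta_{kn} - delta_{jn} delta_{km}.
delta_{23} = 0
delta_{32} = 0
delta_{22} = 1
delta_{33} = 1
Result = 0 * 0 - 1 * 1 = 0 - 1 = -1

-1


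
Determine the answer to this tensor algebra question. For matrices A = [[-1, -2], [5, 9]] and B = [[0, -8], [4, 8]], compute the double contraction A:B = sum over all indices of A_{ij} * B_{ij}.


A:B = sum over all i,j of A_{ij} * B_{ij}.
Row 1: -1*0=0, -2*-8=16 => row sum = 16
Row 2: 5*4=20, 9*8=72 => row sum = 92
Total = 16 + 92 = 108

108


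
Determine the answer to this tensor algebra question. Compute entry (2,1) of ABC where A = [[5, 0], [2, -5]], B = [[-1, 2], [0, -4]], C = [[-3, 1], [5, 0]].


(ABC)_{21} = sum_m (AB)_{2m} C_{m1}. First compute row 2 of AB.
(AB)_{21} = 2*-1 + -5*0 = -2
(AB)_{22} = 2*2 + -5*-4 = 24
Now contract with column 1 of C:
(AB)_{21} * C_{11} = -2 * -3 = 6
(AB)_{22} * C_{21} = 24 * 5 = 120
(ABC)_{21} = 6 + 120 = 126

126


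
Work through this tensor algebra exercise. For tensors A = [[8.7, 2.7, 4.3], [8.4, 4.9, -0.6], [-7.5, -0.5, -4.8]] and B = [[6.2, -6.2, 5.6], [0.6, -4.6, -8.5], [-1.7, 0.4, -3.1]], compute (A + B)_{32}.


Tensor addition is component-wise: (A + B)_{ij} = A_{ij} + B_{ij}.
A_{32} = -0.5
B_{32} = 0.4
(A + B)_{32} = -0.5 + 0.4 = -0.1

-0.1


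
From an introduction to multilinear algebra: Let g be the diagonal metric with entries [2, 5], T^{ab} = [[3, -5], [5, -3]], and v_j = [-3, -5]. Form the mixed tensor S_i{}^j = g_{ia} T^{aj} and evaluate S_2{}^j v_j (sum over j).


Step 1: lower the first index. For a diagonal metric, g_{ia} T^{aj} = g_{ii} T^{ij} (no sum on i).
g_{22} = 5
S_2{}^1 = 5 * T^{21} = 5 * 5 = 25
S_2{}^2 = 5 * T^{22} = 5 * -3 = -15
Step 2: contract S_2{}^j with v_j.
S_2{}^1 * v_1 = 25 * -3 = -75
S_2{}^2 * v_2 = -15 * -5 = 75
Result = -75 + 75 = 0

0


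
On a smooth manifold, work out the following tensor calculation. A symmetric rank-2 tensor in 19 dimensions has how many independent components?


A symmetric rank-2 tensor in d dimensions has d(d+1)/2 independent components.
d = 19
d(d+1)/2 = 19 * 20 / 2 = 380 / 2 = 190

190


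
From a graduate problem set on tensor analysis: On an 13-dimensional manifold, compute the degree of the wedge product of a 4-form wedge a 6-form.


The degree of a wedge product is the sum of the degrees of the individual forms.
Degrees: 4, 6
Total degree = 4 + 6 = 10

10


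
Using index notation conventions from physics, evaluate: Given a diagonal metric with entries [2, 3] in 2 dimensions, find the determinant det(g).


For a diagonal metric, the determinant is the product of diagonal entries.
Diagonal entries: 2, 3
det(g) = 2 * 3 = 6

6


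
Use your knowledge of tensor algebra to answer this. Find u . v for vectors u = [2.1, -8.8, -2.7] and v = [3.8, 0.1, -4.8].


The inner product u . v = sum of u_i * v_i.
Term-by-term: 2.1 * 3.8, -8.8 * 0.1, -2.7 * -4.8
Products: 7.98, -0.88, 12.96
Sum = 7.98 + -0.88 + 12.96 = 20.06

20.06


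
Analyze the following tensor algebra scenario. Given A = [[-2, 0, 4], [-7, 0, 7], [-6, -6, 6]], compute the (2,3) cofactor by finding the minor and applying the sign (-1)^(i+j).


To find cofactor C_{23}, delete row 2 and column 3.
The resulting 2x2 submatrix is: [[-2, 0], [-6, -6]]
Minor M_{23} = -2*-6 - 0*-6
  = 12 - 0 = 12
Sign = (-1)^(2+3) = (-1)^5 = -1
Cofactor C_{23} = -1 * 12 = -12

-12


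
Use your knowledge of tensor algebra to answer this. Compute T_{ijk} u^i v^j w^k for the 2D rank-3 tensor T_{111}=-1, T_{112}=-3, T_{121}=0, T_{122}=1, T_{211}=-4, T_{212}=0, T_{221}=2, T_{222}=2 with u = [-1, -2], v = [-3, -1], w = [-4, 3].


S = sum over i,j,k of T_{ijk} u_i v_j w_k. Expanding all 8 terms:
T_{111}*u_1*v_1*w_1 = -1*-1*-3*-4 = 12  (running total: 12)
T_{112}*u_1*v_1*w_2 = -3*-1*-3*3 = -27  (running total: -15)
T_{121}*u_1*v_2*w_1 = 0*-1*-1*-4 = 0  (running total: -15)
T_{122}*u_1*v_2*w_2 = 1*-1*-1*3 = 3  (running total: -12)
T_{211}*u_2*v_1*w_1 = -4*-2*-3*-4 = 96  (running total: 84)
T_{212}*u_2*v_1*w_2 = 0*-2*-3*3 = 0  (running total: 84)
T_{221}*u_2*v_2*w_1 = 2*-2*-1*-4 = -16  (running total: 68)
T_{222}*u_2*v_2*w_2 = 2*-2*-1*3 = 12  (running total: 80)
S = 80

80


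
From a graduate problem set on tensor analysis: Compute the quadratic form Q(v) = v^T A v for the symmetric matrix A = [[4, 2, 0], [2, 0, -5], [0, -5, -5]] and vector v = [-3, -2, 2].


First compute Av:
(Av)_1 = 4*-3 + 2*-2 + 0*2 = -16
(Av)_2 = 2*-3 + 0*-2 + -5*2 = -16
(Av)_3 = 0*-3 + -5*-2 + -5*2 = 0
Av = [-16, -16, 0]
Then v^T (Av) = -3*-16 + -2*-16 + 2*0
= 48 + 32 + 0 = 80

80


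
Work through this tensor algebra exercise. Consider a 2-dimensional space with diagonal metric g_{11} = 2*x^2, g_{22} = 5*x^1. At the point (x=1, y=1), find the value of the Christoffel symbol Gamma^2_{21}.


For a diagonal metric, Gamma^k_{ij} = (1/2) g^{kk} (dg_{ik}/dx_j + dg_{jk}/dx_i - dg_{ij}/dx_k).
The metric is diagonal, so g_{ab} = 0 for a != b.
At the given point: g_{11} = 2, g_{22} = 5
g^{22} = 1/5
dg_{22}/dx_1 = dg_{22}/dx_1 = 5
dg_{12}/dx_2 = 0 (off-diagonal)
dg_{21}/dx_2 = 0 (off-diagonal)
Numerator = 5 + 0 - 0 = 5
Gamma^2_{21} = 5 / (2 * 5) = 1/2

1/2


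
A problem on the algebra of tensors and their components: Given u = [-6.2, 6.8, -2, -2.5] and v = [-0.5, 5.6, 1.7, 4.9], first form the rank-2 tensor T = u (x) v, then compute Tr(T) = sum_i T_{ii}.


The outer product gives T_{ij} = u_i v_j.
The trace (contraction) is Tr(T) = sum_i T_{ii} = sum_i u_i v_i.
Diagonal entries:
T_{11} = u_1 * v_1 = -6.2 * -0.5 = 3.1
T_{22} = u_2 * v_2 = 6.8 * 5.6 = 38.08
T_{33} = u_3 * v_3 = -2 * 1.7 = -3.4
T_{44} = u_4 * v_4 = -2.5 * 4.9 = -12.25
Tr(T) = 3.1 + 38.08 + -3.4 + -12.25 = 25.53

25.53


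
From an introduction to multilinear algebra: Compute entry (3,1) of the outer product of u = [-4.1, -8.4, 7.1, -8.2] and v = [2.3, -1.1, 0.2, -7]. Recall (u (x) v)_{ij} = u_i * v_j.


The outer product entry T_{ij} = u_i * v_j.
We need i=3, j=1.
u_3 = 7.1, v_1 = 2.3
T_{3,1} = 7.1 * 2.3 = 16.33

16.33


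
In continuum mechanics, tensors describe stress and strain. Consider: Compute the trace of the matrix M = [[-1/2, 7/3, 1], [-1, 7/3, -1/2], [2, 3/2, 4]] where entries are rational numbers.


The trace is the sum of diagonal entries.
Diagonal: M[1,1] = -1/2, M[2,2] = 7/3, M[3,3] = 4
Tr(M) = -1/2 + 7/3 + 4
Computing step by step:
After adding M[1,1]: -1/2
After adding M[2,2]: 11/6
After adding M[3,3]: 35/6
Tr(M) = 35/6

35/6


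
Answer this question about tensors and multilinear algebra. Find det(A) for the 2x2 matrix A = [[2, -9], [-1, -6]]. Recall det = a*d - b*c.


For a 2x2 matrix [[a, b], [c, d]], det = a*d - b*c.
a = 2, b = -9, c = -1, d = -6
a*d = 2 * -6 = -12
b*c = -9 * -1 = 9
det = -12 - 9 = -21

-21


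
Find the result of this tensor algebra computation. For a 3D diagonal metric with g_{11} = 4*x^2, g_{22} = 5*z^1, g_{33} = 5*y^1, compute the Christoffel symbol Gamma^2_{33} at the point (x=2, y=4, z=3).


For a diagonal metric, Gamma^k_{ij} = (1/2) g^{kk} (dg_{ik}/dx_j + dg_{jk}/dx_i - dg_{ij}/dx_k).
The metric is diagonal, so g_{ab} = 0 for a != b.
At the given point: g_{11} = 16, g_{22} = 15, g_{33} = 20
g^{22} = 1/15
dg_{32}/dx_3 = 0 (off-diagonal)
dg_{32}/dx_3 = 0 (off-diagonal)
dg_{33}/dx_2 = dg_{33}/dx_2 = 5
Numerator = 0 + 0 - 5 = -5
Gamma^2_{33} = -5 / (2 * 15) = -1/6

-1/6


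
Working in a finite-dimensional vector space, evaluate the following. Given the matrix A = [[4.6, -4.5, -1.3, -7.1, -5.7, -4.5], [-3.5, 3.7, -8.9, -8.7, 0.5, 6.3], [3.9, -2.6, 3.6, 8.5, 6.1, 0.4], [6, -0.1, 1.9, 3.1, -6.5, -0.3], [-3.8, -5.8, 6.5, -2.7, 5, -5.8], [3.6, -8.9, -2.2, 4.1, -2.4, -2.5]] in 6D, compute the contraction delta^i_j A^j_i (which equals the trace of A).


The contraction (trace) of a rank-2 tensor is the sum of its diagonal elements.
Diagonal entries: A[1,1] = 4.6, A[2,2] = 3.7, A[3,3] = 3.6, A[4,4] = 3.1, A[5,5] = 5, A[6,6] = -2.5
Tr(A) = 4.6 + 3.7 + 3.6 + 3.1 + 5 + -2.5 = 17.5

17.5


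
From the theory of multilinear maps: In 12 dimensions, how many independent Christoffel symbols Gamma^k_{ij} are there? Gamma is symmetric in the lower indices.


Christoffel symbols Gamma^k_{ij} are symmetric in i,j, so there are d * d(d+1)/2 independent symbols.
d = 12
d(d+1)/2 = 12 * 13 / 2 = 78
Total = 12 * 78 = 936

936


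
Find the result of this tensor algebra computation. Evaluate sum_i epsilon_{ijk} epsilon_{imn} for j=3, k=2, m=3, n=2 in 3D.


Using the identity: epsilon_{ijk} epsilon_{imn} = delta_{jm} delta_{kn} - delta_{jn} delta_{km}.
delta_{33} = 1
delta_{22} = 1
delta_{32} = 0
delta_{23} = 0
Result = 1 * 1 - 0 * 0 = 1 - 0 = 1

1


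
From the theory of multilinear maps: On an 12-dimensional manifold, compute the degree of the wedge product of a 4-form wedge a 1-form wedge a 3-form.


The degree of a wedge product is the sum of the degrees of the individual forms.
Degrees: 4, 1, 3
Total degree = 4 + 1 + 3 = 8

8


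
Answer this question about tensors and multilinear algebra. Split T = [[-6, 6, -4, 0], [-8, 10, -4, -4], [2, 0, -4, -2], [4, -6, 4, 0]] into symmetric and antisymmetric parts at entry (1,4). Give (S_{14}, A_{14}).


T_{14} = 0
T_{41} = 4
S_{14} = (0 + 4)/2 = 4/2 = 2
A_{14} = (0 - 4)/2 = -4/2 = -2
Check: S + A = 2 + -2 = 0 = T_{14}.

(2, -2)


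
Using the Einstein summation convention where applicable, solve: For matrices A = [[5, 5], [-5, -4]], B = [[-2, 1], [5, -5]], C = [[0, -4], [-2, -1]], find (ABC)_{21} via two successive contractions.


(ABC)_{21} = sum_m (AB)_{2m} C_{m1}. First compute row 2 of AB.
(AB)_{21} = -5*-2 + -4*5 = -10
(AB)_{22} = -5*1 + -4*-5 = 15
Now contract with column 1 of C:
(AB)_{21} * C_{11} = -10 * 0 = 0
(AB)_{22} * C_{21} = 15 * -2 = -30
(ABC)_{21} = 0 + -30 = -30

-30


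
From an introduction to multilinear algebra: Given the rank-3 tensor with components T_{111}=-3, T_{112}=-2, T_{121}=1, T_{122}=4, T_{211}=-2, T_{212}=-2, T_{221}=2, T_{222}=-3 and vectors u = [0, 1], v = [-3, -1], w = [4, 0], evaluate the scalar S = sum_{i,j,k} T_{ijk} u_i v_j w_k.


S = sum over i,j,k of T_{ijk} u_i v_j w_k. Expanding all 8 terms:
T_{111}*u_1*v_1*w_1 = -3*0*-3*4 = 0  (running total: 0)
T_{112}*u_1*v_1*w_2 = -2*0*-3*0 = 0  (running total: 0)
T_{121}*u_1*v_2*w_1 = 1*0*-1*4 = 0  (running total: 0)
T_{122}*u_1*v_2*w_2 = 4*0*-1*0 = 0  (running total: 0)
T_{211}*u_2*v_1*w_1 = -2*1*-3*4 = 24  (running total: 24)
T_{212}*u_2*v_1*w_2 = -2*1*-3*0 = 0  (running total: 24)
T_{221}*u_2*v_2*w_1 = 2*1*-1*4 = -8  (running total: 16)
T_{222}*u_2*v_2*w_2 = -3*1*-1*0 = 0  (running total: 16)
S = 16

16


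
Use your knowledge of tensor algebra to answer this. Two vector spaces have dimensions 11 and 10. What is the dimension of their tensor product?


The dimension of a tensor product is the product of dimensions.
dim(V) = 11, dim(W) = 10
dim(V (x) W) = 11 * 10 = 110

110


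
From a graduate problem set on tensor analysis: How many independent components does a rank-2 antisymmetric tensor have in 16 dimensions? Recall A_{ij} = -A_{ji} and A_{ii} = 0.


An antisymmetric rank-2 tensor satisfies A_{ij} = -A_{ji}, so diagonal entries are zero.
The independent components are the upper-triangular entries: C(n, 2) = n(n-1)/2.
n = 16
C(16, 2) = 16 * 15 / 2 = 240 / 2 = 120

120


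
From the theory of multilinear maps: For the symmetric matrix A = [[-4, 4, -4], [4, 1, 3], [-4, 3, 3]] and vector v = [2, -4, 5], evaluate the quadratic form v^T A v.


First compute Av:
(Av)_1 = -4*2 + 4*-4 + -4*5 = -44
(Av)_2 = 4*2 + 1*-4 + 3*5 = 19
(Av)_3 = -4*2 + 3*-4 + 3*5 = -5
Av = [-44, 19, -5]
Then v^T (Av) = 2*-44 + -4*19 + 5*-5
= -88 + -76 + -25 = -189

-189


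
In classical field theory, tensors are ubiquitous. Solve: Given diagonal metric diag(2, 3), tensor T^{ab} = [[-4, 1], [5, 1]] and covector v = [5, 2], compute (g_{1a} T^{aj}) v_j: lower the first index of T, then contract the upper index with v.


Step 1: lower the first index. For a diagonal metric, g_{ia} T^{aj} = g_{ii} T^{ij} (no sum on i).
g_{11} = 2
S_1{}^1 = 2 * T^{11} = 2 * -4 = -8
S_1{}^2 = 2 * T^{12} = 2 * 1 = 2
Step 2: contract S_1{}^j with v_j.
S_1{}^1 * v_1 = -8 * 5 = -40
S_1{}^2 * v_2 = 2 * 2 = 4
Result = -40 + 4 = -36

-36


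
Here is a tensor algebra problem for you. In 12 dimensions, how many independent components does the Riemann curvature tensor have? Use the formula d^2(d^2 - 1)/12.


The Riemann tensor in d dimensions has d^2(d^2 - 1)/12 independent components.
d = 12, so d^2 = 144
d^2 - 1 = 143
d^2(d^2 - 1) = 144 * 143 = 20592
Divide by 12: 20592 / 12 = 1716

1716


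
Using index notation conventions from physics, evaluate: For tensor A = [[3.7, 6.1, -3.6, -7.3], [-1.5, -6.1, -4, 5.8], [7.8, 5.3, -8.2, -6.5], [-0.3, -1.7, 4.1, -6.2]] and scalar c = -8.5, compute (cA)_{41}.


Scalar multiplication: (cA)_{ij} = c * A_{ij}.
c = -8.5
A_{41} = -0.3
(cA)_{41} = -8.5 * -0.3 = 2.55

2.55


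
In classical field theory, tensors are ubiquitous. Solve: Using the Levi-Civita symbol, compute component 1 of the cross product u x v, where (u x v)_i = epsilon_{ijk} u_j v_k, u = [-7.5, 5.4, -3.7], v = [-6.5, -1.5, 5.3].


(u x v)_1 = sum_{j,k} epsilon_{1jk} u_j v_k. Only permutations of (1,2,3) contribute; the two non-zero terms are:
eps_{123} u_2 v_3 = 1 * 5.4 * 5.3 = 28.62
eps_{132} u_3 v_2 = -1 * -3.7 * -1.5 = -5.55
(u x v)_1 = 23.07

23.07


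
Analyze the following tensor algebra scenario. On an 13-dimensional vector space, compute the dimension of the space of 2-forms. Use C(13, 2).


The dimension of the space of p-forms on an n-dimensional space is C(n, p).
n = 13, p = 2
C(13, 2) = 13! / (2! * 11!) = 78

78


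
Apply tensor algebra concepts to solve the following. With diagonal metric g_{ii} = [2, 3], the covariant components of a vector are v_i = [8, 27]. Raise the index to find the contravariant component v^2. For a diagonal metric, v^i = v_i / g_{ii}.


To raise an index with a diagonal metric: v^i = v_i / g_{ii}.
For index 2: v_2 = 27, g_{22} = 3
v^2 = 27 / 3 = 9

9


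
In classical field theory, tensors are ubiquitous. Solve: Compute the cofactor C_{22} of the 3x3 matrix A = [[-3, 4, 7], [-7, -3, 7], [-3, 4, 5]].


To find cofactor C_{22}, delete row 2 and column 2.
The resulting 2x2 submatrix is: [[-3, 7], [-3, 5]]
Minor M_{22} = -3*5 - 7*-3
  = -15 - -21 = 6
Sign = (-1)^(2+2) = (-1)^4 = 1
Cofactor C_{22} = 1 * 6 = 6

6


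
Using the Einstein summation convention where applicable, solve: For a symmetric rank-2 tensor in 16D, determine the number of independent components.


A symmetric rank-2 tensor in d dimensions has d(d+1)/2 independent components.
d = 16
d(d+1)/2 = 16 * 17 / 2 = 272 / 2 = 136

136


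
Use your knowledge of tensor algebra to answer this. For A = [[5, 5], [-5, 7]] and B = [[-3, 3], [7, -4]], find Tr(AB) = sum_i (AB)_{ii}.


Tr(AB) = sum_i (AB)_{ii} where (AB)_{ii} = sum_k A_{ik} B_{ki}.
(AB)_{11} = 5*-3 + 5*7 = 20
(AB)_{22} = -5*3 + 7*-4 = -43
Tr(AB) = 20 + -43 = -23

-23


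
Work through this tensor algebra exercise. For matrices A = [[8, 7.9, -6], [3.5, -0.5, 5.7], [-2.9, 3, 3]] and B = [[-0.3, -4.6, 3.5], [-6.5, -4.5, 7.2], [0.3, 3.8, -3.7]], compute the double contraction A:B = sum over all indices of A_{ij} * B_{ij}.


A:B = sum over all i,j of A_{ij} * B_{ij}.
Row 1: 8*-0.3=-2.4, 7.9*-4.6=-36.34, -6*3.5=-21 => row sum = -59.74
Row 2: 3.5*-6.5=-22.75, -0.5*-4.5=2.25, 5.7*7.2=41.04 => row sum = 20.54
Row 3: -2.9*0.3=-0.87, 3*3.8=11.4, 3*-3.7=-11.1 => row sum = -0.57
Total = -59.74 + 20.54 + -0.57 = -39.77

-39.77


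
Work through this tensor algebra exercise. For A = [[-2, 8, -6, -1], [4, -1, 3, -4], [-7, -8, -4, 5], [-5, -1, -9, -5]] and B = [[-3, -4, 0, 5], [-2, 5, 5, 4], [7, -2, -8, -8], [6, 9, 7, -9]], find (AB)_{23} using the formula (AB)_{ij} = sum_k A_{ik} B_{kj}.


(AB)_{ij} = sum_k A_{ik} B_{kj}.
For i=2, j=3:
A_{21} * B_{13} = 4 * 0 = 0
A_{22} * B_{23} = -1 * 5 = -5
A_{23} * B_{33} = 3 * -8 = -24
A_{24} * B_{43} = -4 * 7 = -28
Sum = 0 + -5 + -24 + -28 = -57

-57


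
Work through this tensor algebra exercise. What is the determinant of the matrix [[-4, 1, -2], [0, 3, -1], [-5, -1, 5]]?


Expanding along the first row, det(A) = a11*M_11 - a12*M_12 + a13*M_13, where M_1j is the (1,j) minor.
Minor M_11 = 3*5 - -1*-1 = 14
Minor M_12 = 0*5 - -1*-5 = -5
Minor M_13 = 0*-1 - 3*-5 = 15
det = -4*(14) - 1*(-5) + -2*(15)
    = -56 - -5 + -30
    = -81

-81


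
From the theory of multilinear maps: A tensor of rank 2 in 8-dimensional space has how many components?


The number of components of a rank-r tensor in d dimensions is d^r.
Here d = 8 and r = 2.
8^2 = 64

64


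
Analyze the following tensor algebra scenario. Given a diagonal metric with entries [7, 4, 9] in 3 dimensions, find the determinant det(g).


For a diagonal metric, the determinant is the product of diagonal entries.
Diagonal entries: 7, 4, 9
det(g) = 7 * 4 * 9 = 252

252


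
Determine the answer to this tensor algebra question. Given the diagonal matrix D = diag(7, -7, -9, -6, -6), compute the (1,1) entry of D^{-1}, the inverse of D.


For a diagonal matrix, the inverse has entries (D^{-1})_{ii} = 1/d_{ii}.
The diagonal entries are: d_{11} = 7, d_{22} = -7, d_{33} = -9, d_{44} = -6, d_{55} = -6
We need (D^{-1})_{11} = 1/d_{11} = 1/7 = 1/7

1/7


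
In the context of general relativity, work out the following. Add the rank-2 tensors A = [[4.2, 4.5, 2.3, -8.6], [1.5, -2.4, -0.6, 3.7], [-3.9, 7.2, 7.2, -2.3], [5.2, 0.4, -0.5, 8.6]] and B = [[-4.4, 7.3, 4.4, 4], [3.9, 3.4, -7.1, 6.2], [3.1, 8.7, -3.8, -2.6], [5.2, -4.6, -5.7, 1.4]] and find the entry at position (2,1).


Tensor addition is component-wise: (A + B)_{ij} = A_{ij} + B_{ij}.
A_{21} = 1.5
B_{21} = 3.9
(A + B)_{21} = 1.5 + 3.9 = 5.4

5.4


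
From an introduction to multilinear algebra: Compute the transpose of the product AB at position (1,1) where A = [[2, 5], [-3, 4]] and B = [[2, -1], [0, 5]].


(AB)^T_{ij} = (AB)_{ji} = sum_k A_{jk} B_{ki}.
For i=1, j=1 we need (AB)_{11}:
A_{11} * B_{11} = 2 * 2 = 4
A_{12} * B_{21} = 5 * 0 = 0
Sum = 4 + 0 = 4

4
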